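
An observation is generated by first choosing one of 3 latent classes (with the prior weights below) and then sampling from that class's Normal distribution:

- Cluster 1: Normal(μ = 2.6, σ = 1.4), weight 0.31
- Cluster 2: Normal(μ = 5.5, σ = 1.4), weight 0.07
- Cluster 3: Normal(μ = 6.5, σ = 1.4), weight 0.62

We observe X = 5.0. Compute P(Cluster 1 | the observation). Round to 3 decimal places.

P(component k | x) = w_k·f_k(x) / marginal(x), where marginal(x) = Σ_j w_j·f_j(x).
Normal densities:
  L_1 = (1/(1.4·√(2π)))·exp(−(5.0−2.6)²/(2·1.4²)) = 0.284959·exp(-1.46939) = 0.0655594
  L_2 = (1/(1.4·√(2π)))·exp(−(5.0−5.5)²/(2·1.4²)) = 0.284959·exp(-0.06378) = 0.267353
  L_3 = (1/(1.4·√(2π)))·exp(−(5.0−6.5)²/(2·1.4²)) = 0.284959·exp(-0.57398) = 0.160511
Unnormalised posteriors:
  w_1·L_1 = 0.31 × 0.0655594 = 0.0203234
  w_2·L_2 = 0.07 × 0.267353 = 0.0187147
  w_3·L_3 = 0.62 × 0.160511 = 0.0995171
Evidence: 0.0203234 + 0.0187147 + 0.0995171 = 0.138555
So the posterior for Cluster 1 is 0.0203234 / 0.138555 ≈ 0.147.

0.147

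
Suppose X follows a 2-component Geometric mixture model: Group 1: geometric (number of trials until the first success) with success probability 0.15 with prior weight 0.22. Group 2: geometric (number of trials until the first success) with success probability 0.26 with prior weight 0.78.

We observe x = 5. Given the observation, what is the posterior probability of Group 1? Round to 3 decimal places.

Posterior ∝ prior × likelihood, so P(k | x) ∝ w_k f_k(x); normalise over all components.
Evaluate each component's likelihood at the observed value:
  p_1 = 0.0783009
  p_2 = 0.0779651
Weight by the priors:
  w_1·p_1 = 0.22 × 0.0783009 = 0.0172262
  w_2·p_2 = 0.78 × 0.0779651 = 0.0608128
Marginal: 0.0172262 + 0.0608128 = 0.078039
P(Group 1 | data) = 0.0172262 / 0.078039 ≈ 0.221

0.221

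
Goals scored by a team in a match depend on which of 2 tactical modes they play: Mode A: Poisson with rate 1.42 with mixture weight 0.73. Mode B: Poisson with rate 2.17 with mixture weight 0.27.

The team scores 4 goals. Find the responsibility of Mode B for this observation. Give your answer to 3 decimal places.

0.488

Posterior ∝ prior × likelihood, so P(k | x) ∝ P(Z=k) f_k(x); normalise over all components.
Evaluate each component's likelihood at the observed value:
  L_A = 0.0409491
  L_B = 0.105489
Prior × likelihood for each component:
  P(Z=A)·L_A = 0.73 × 0.0409491 = 0.0298928
  P(Z=B)·L_B = 0.27 × 0.105489 = 0.0284821
Evidence: 0.0298928 + 0.0284821 = 0.0583749
Responsibility of Mode B: 0.0284821 / 0.0583749 ≈ 0.488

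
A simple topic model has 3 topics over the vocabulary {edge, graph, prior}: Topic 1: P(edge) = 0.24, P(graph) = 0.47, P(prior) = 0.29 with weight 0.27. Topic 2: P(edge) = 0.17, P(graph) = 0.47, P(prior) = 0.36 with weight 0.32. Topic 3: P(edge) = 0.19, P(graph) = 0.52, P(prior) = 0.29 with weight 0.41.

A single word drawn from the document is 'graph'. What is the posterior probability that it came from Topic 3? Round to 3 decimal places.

Apply Bayes' rule: the posterior for each component is proportional to its prior times its likelihood at x.
Categorical probabilities:
  L_1 = 0.47
  L_2 = 0.47
  L_3 = 0.52
Multiply by the mixture weights:
  w_1·L_1 = 0.27 × 0.47 = 0.1269
  w_2·L_2 = 0.32 × 0.47 = 0.1504
  w_3·L_3 = 0.41 × 0.52 = 0.2132
Marginal: 0.1269 + 0.1504 + 0.2132 = 0.4905
Responsibility of Topic 3: 0.2132 / 0.4905 ≈ 0.435

0.435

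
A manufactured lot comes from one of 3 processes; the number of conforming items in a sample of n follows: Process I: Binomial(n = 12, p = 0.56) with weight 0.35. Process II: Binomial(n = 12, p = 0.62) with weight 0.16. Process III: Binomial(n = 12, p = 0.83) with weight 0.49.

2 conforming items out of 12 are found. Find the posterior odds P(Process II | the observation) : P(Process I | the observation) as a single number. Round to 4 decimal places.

0.1294

Only the two components matter; the odds are (w_i f_i(x)) / (w_j f_j(x)).
Evaluate each component's likelihood at the observed value:
  f_I = 0.0056292
  f_II = 0.00159281
  f_III = 9.1662e-07
0.000254849 / 0.00197022 ≈ 0.1294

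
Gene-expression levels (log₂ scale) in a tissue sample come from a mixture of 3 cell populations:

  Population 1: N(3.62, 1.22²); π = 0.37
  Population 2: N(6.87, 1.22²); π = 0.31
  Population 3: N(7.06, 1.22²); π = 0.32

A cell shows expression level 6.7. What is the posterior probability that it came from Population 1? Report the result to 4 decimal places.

The responsibility of component k is π_k f_k(x) divided by Σ_j π_j f_j(x).
Evaluate each component's likelihood at the observed value:
  f_1 = (1/(1.22·√(2π)))·exp(−(6.7−3.62)²/(2·1.22²)) = 0.327002·exp(-3.18678) = 0.0135067
  f_2 = (1/(1.22·√(2π)))·exp(−(6.7−6.87)²/(2·1.22²)) = 0.327002·exp(-0.00971) = 0.323843
  f_3 = (1/(1.22·√(2π)))·exp(−(6.7−7.06)²/(2·1.22²)) = 0.327002·exp(-0.04354) = 0.313071
Prior × likelihood for each component:
  π_1·f_1 = 0.37 × 0.0135067 = 0.00499749
  π_2·f_2 = 0.31 × 0.323843 = 0.100391
  π_3·f_3 = 0.32 × 0.313071 = 0.100183
Normaliser: 0.00499749 + 0.100391 + 0.100183 = 0.205571
P(Population 1 | 6.7) ≈ 0.0243

0.0243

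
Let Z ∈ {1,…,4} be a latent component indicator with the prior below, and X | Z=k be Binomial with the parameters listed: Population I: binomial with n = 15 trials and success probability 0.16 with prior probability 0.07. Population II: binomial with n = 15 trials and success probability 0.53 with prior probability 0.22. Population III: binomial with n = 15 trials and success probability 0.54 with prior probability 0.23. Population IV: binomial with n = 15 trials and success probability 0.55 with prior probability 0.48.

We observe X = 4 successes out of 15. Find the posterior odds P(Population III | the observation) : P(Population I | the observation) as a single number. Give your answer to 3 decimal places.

The posterior odds equal the prior odds times the likelihood ratio: (π_i/π_j)·(f_i(x)/f_j(x)).
Component likelihoods at x = 4 successes out of 15:
  L_I = 0.131427
  L_II = 0.0266264
  L_III = 0.0226487
  L_IV = 0.0191391
Odds = (0.23/0.07) × (0.0226487/0.131427) = 3.28571 × 0.172329 ≈ 0.566

0.566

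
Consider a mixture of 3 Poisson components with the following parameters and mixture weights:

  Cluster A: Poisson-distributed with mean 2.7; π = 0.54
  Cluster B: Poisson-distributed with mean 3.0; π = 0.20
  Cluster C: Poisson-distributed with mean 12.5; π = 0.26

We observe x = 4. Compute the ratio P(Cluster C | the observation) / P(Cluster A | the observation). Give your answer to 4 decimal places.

Since P(k|x) ∝ π_k f_k(x), the posterior odds are π_i f_i(x) / (π_j f_j(x)).
Component likelihoods at x = 4:
  p_A = 0.148816
  p_B = 0.168031
  p_C = 0.00379095
Posterior odds = (π_C·p_C) / (π_A·p_A) = (0.26·0.00379095) / (0.54·0.148816) = 0.000985646 / 0.0803605 ≈ 0.0123

0.0123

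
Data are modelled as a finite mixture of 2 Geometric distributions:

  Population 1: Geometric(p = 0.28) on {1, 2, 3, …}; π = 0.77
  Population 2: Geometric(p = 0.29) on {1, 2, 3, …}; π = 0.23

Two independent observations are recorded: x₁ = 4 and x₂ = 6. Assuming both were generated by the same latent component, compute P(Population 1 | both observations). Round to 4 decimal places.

0.7773

P(component k | x) = w_k·f_k(x) / marginal(x), where marginal(x) = Σ_j w_j·f_j(x).
Since both observations come from the same component, the likelihood for component k is f_k(x₁)·f_k(x₂).
  L_1 = [0.104509] × [0.0541777] = 0.00566208
  L_2 = [0.103794] × [0.0523227] = 0.00543079
Multiply by the mixture weights:
  w_1·L_1 = 0.77 × 0.00566208 = 0.0043598
  w_2·L_2 = 0.23 × 0.00543079 = 0.00124908
Normaliser: 0.0043598 + 0.00124908 = 0.00560888
P(Population 1 | x₁,x₂) ≈ 0.7773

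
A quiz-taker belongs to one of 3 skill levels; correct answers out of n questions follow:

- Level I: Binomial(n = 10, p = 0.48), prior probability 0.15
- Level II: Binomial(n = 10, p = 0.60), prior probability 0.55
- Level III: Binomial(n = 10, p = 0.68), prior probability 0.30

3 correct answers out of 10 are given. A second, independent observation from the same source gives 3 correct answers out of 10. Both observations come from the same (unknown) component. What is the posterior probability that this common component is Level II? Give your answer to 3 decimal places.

The responsibility of component k is π_k f_k(x) divided by Σ_j π_j f_j(x).
Since both observations come from the same component, the likelihood for component k is f_k(x₁)·f_k(x₂).
  L_I = [C(10,3)·0.48^3·0.52^7 = 120·0.110592·0.0102807 = 0.136436] × [0.136436] = 0.0186147
  L_II = [C(10,3)·0.60^3·0.40^7 = 120·0.216·0.0016384 = 0.0424673] × [0.0424673] = 0.00180347
  L_III = [C(10,3)·0.68^3·0.32^7 = 120·0.314432·0.000343597 = 0.0129646] × [0.0129646] = 0.00016808
Unnormalised posteriors:
  π_I·L_I = 0.15 × 0.0186147 = 0.00279221
  π_II·L_II = 0.55 × 0.00180347 = 0.000991911
  π_III·L_III = 0.30 × 0.00016808 = 5.0424e-05
Evidence: 0.00279221 + 0.000991911 + 5.0424e-05 = 0.00383454
P(Level II | x) ≈ 0.259

0.259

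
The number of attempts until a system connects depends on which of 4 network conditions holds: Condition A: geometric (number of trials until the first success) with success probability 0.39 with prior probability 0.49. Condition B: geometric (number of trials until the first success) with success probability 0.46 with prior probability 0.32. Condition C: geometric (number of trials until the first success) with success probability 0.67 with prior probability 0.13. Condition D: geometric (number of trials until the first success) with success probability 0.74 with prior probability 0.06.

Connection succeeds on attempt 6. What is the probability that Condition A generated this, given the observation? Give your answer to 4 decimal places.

0.6929

Apply Bayes' rule: the posterior for each component is proportional to its prior times its likelihood at x.
Component likelihoods at x = 6:
  L_A = 0.0329393
  L_B = 0.0211216
  L_C = 0.00262207
  L_D = 0.000879222
Weight by the priors:
  π_A·L_A = 0.49 × 0.0329393 = 0.0161402
  π_B·L_B = 0.32 × 0.0211216 = 0.00675891
  π_C·L_C = 0.13 × 0.00262207 = 0.000340869
  π_D·L_D = 0.06 × 0.000879222 = 5.27533e-05
Marginal: 0.0161402 + 0.00675891 + 0.000340869 + 5.27533e-05 = 0.0232928
P(Condition A | 6) ≈ 0.6929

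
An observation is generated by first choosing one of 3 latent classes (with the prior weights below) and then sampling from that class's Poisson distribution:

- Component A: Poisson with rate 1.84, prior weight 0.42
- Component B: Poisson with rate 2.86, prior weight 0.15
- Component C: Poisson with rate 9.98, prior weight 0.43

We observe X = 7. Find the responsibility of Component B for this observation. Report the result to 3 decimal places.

Posterior ∝ prior × likelihood, so P(k | x) ∝ w_k f_k(x); normalise over all components.
Evaluate each component's likelihood at the observed value:
  L_A = 0.00225005
  L_B = 0.0177848
  L_C = 0.0906201
Weight by the priors:
  w_A·L_A = 0.42 × 0.00225005 = 0.000945021
  w_B·L_B = 0.15 × 0.0177848 = 0.00266772
  w_C·L_C = 0.43 × 0.0906201 = 0.0389666
Denominator: 0.000945021 + 0.00266772 + 0.0389666 = 0.0425794
P(Component B | data) ≈ 0.063

0.063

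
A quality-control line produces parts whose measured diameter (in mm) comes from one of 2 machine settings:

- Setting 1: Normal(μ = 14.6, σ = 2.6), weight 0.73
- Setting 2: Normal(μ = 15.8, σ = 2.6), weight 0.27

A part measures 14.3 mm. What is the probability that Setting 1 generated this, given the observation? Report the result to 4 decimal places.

Posterior ∝ prior × likelihood, so P(k | x) ∝ P(Z=k) f_k(x); normalise over all components.
Evaluate each component's likelihood at the observed value:
  L_1 = (1/(2.6·√(2π)))·exp(−(14.3−14.6)²/(2·2.6²)) = 0.153439·exp(-0.00666) = 0.152421
  L_2 = (1/(2.6·√(2π)))·exp(−(14.3−15.8)²/(2·2.6²)) = 0.153439·exp(-0.16642) = 0.129916
Prior × likelihood for each component:
  P(Z=1)·L_1 = 0.73 × 0.152421 = 0.111268
  P(Z=2)·L_2 = 0.27 × 0.129916 = 0.0350772
Evidence: 0.111268 + 0.0350772 = 0.146345
P(Setting 1 | 14.3 mm) ≈ 0.7603

0.7603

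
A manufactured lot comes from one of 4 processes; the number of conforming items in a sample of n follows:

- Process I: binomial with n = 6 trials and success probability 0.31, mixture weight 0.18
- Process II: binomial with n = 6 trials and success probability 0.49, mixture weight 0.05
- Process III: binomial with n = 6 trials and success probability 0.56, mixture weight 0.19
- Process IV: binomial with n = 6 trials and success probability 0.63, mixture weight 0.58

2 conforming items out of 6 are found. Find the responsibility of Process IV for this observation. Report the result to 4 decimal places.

0.3825

P(component k | x) = π_k·f_k(x) / marginal(x), where marginal(x) = Σ_j π_j·f_j(x).
Component likelihoods at x = 2 conforming items out of 6:
  f_I = 0.326747
  f_II = 0.243649
  f_III = 0.17631
  f_IV = 0.111578
Weight by the priors:
  π_I·f_I = 0.18 × 0.326747 = 0.0588144
  π_II·f_II = 0.05 × 0.243649 = 0.0121824
  π_III·f_III = 0.19 × 0.17631 = 0.033499
  π_IV·f_IV = 0.58 × 0.111578 = 0.0647153
Denominator: 0.0588144 + 0.0121824 + 0.033499 + 0.0647153 = 0.169211
So the posterior for Process IV is 0.0647153 / 0.169211 ≈ 0.3825.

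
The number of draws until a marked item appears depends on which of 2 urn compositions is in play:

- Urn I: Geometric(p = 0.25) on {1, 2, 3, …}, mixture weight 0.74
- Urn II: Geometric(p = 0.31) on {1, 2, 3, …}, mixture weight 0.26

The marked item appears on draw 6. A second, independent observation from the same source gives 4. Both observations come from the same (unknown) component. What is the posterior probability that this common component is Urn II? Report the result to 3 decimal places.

0.217

Posterior ∝ prior × likelihood, so P(k | x) ∝ w_k f_k(x); normalise over all components.
Since both observations come from the same component, the likelihood for component k is f_k(x₁)·f_k(x₂).
  f_I = [0.0593262] × [0.105469] = 0.00625706
  f_II = [0.048485] × [0.101838] = 0.0049376
Prior × likelihood for each component:
  w_I·f_I = 0.74 × 0.00625706 = 0.00463022
  w_II·f_II = 0.26 × 0.0049376 = 0.00128378
Evidence: 0.00463022 + 0.00128378 = 0.005914
P(Urn II | x₁, x₂) ≈ 0.217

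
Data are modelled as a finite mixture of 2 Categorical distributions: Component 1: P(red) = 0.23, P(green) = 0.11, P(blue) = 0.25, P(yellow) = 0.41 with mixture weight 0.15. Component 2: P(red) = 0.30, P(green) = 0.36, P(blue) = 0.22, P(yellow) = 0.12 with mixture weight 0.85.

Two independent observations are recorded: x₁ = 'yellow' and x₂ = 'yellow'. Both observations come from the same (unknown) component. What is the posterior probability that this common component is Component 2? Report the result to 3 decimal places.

0.327

P(component k | x) = π_k·f_k(x) / marginal(x), where marginal(x) = Σ_j π_j·f_j(x).
Since both observations come from the same component, the likelihood for component k is f_k(x₁)·f_k(x₂).
  L_1 = [0.41] × [0.41] = 0.1681
  L_2 = [0.12] × [0.12] = 0.0144
Unnormalised posteriors:
  π_1·L_1 = 0.15 × 0.1681 = 0.025215
  π_2·L_2 = 0.85 × 0.0144 = 0.01224
Evidence: 0.025215 + 0.01224 = 0.037455
P(Component 2 | x₁,x₂) ≈ 0.327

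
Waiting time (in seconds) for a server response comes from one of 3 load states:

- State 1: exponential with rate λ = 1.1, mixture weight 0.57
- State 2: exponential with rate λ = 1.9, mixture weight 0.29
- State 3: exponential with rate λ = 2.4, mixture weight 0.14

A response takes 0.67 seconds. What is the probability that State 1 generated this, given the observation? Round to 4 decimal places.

By Bayes' theorem, P(k | x) = π_k f_k(x) / Σ_j π_j f_j(x).
Evaluate each component's likelihood at the observed value:
  f_1 = 1.1·e^(−1.1·0.67) = 1.1·e^(−0.7370) = 0.526402
  f_2 = 1.9·e^(−1.9·0.67) = 1.9·e^(−1.2730) = 0.531982
  f_3 = 2.4·e^(−2.4·0.67) = 2.4·e^(−1.6080) = 0.480691
Weight by the priors:
  π_1·f_1 = 0.57 × 0.526402 = 0.300049
  π_2·f_2 = 0.29 × 0.531982 = 0.154275
  π_3·f_3 = 0.14 × 0.480691 = 0.0672967
Evidence: 0.300049 + 0.154275 + 0.0672967 = 0.521621
Responsibility of State 1: 0.300049 / 0.521621 ≈ 0.5752

0.5752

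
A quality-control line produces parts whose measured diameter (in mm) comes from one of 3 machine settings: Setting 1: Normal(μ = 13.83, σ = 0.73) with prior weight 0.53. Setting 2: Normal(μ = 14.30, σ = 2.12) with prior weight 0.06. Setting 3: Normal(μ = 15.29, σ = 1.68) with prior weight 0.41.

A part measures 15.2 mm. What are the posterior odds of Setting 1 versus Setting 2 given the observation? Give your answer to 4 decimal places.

4.8247

Since P(k|x) ∝ P(Z=k) f_k(x), the posterior odds are P(Z=i) f_i(x) / (P(Z=j) f_j(x)).
Normal densities:
  p_1 = 0.0939256
  p_2 = 0.171965
  p_3 = 0.237125
Odds = (0.53/0.06) × (0.0939256/0.171965) = 8.83333 × 0.546192 ≈ 4.8247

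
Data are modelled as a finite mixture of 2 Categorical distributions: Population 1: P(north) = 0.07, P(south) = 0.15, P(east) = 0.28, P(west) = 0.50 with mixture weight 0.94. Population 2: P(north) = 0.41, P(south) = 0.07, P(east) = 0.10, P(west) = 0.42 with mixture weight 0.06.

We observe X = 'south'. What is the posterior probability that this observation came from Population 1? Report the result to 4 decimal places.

0.9711

Apply Bayes' rule: the posterior for each component is proportional to its prior times its likelihood at x.
Evaluate each component's likelihood at the observed value:
  f_1 = P(south | comp) = 0.15
  f_2 = P(south | comp) = 0.07
Multiply by the mixture weights:
  π_1·f_1 = 0.94 × 0.15 = 0.141
  π_2·f_2 = 0.06 × 0.07 = 0.0042
Evidence: 0.141 + 0.0042 = 0.1452
P(Population 1 | the observation) = 0.141 / 0.1452 ≈ 0.9711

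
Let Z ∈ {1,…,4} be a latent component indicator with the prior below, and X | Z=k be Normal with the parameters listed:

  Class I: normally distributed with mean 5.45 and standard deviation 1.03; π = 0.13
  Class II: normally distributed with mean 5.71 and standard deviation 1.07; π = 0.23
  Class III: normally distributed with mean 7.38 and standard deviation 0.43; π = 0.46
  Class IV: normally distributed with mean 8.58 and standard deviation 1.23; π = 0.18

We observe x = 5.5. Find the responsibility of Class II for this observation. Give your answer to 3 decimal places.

Apply Bayes' rule: the posterior for each component is proportional to its prior times its likelihood at x.
Component likelihoods at x = 5.5:
  p_I = (1/(1.03·√(2π)))·exp(−(5.5−5.45)²/(2·1.03²)) = 0.387323·exp(-0.00118) = 0.386867
  p_II = (1/(1.07·√(2π)))·exp(−(5.5−5.71)²/(2·1.07²)) = 0.372843·exp(-0.01926) = 0.365731
  p_III = (1/(0.43·√(2π)))·exp(−(5.5−7.38)²/(2·0.43²)) = 0.927773·exp(-9.55760) = 6.55585e-05
  p_IV = (1/(1.23·√(2π)))·exp(−(5.5−8.58)²/(2·1.23²)) = 0.324343·exp(-3.13517) = 0.0141064
Weight by the priors:
  w_I·p_I = 0.13 × 0.386867 = 0.0502926
  w_II·p_II = 0.23 × 0.365731 = 0.0841182
  w_III·p_III = 0.46 × 6.55585e-05 = 3.01569e-05
  w_IV·p_IV = 0.18 × 0.0141064 = 0.00253916
Normaliser: 0.0502926 + 0.0841182 + 3.01569e-05 + 0.00253916 = 0.13698
P(Class II | the observation) = 0.0841182 / 0.13698 ≈ 0.614

0.614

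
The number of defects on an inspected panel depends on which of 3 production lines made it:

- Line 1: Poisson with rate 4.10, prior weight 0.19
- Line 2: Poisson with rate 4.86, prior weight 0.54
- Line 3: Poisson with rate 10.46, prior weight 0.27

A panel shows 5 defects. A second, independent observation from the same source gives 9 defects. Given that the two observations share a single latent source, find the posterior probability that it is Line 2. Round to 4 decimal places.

0.6841

P(component k | x) = w_k·f_k(x) / marginal(x), where marginal(x) = Σ_j w_j·f_j(x).
Since both observations come from the same component, the likelihood for component k is f_k(x₁)·f_k(x₂).
  L_1 = [0.160004] × [0.0149515] = 0.0023923
  L_2 = [0.175117] × [0.0323067] = 0.00565746
  L_3 = [0.0299059] × [0.118386] = 0.00354045
Weight by the priors:
  w_1·L_1 = 0.19 × 0.0023923 = 0.000454536
  w_2·L_2 = 0.54 × 0.00565746 = 0.00305503
  w_3·L_3 = 0.27 × 0.00354045 = 0.000955922
Sum: 0.000454536 + 0.00305503 + 0.000955922 = 0.00446548
Responsibility of Line 2: 0.00305503 / 0.00446548 ≈ 0.6841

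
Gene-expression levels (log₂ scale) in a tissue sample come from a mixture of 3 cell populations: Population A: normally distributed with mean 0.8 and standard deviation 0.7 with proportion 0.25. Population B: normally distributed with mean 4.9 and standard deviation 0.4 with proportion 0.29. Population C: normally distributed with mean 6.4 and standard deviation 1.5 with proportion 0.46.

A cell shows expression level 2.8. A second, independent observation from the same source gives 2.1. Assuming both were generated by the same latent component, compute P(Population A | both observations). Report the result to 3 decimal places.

Posterior ∝ prior × likelihood, so P(k | x) ∝ π_k f_k(x); normalise over all components.
Since both observations come from the same component, the likelihood for component k is f_k(x₁)·f_k(x₂).
  f_A = [(1/(0.7·√(2π)))·exp(−(2.8−0.8)²/(2·0.7²)) = 0.569918·exp(-4.08163) = 0.00962014] × [0.101596] = 0.000977366
  f_B = [(1/(0.4·√(2π)))·exp(−(2.8−4.9)²/(2·0.4²)) = 0.997356·exp(-13.78125) = 1.03212e-06] × [2.28368e-11] = 2.35703e-17
  f_C = [(1/(1.5·√(2π)))·exp(−(2.8−6.4)²/(2·1.5²)) = 0.265962·exp(-2.88000) = 0.0149297] × [0.00436869] = 6.52231e-05
Multiply by the mixture weights:
  π_A·f_A = 0.25 × 0.000977366 = 0.000244341
  π_B·f_B = 0.29 × 2.35703e-17 = 6.83538e-18
  π_C·f_C = 0.46 × 6.52231e-05 = 3.00026e-05
Normaliser: 0.000244341 + 6.83538e-18 + 3.00026e-05 = 0.000274344
Responsibility of Population A: 0.000244341 / 0.000274344 ≈ 0.891

0.891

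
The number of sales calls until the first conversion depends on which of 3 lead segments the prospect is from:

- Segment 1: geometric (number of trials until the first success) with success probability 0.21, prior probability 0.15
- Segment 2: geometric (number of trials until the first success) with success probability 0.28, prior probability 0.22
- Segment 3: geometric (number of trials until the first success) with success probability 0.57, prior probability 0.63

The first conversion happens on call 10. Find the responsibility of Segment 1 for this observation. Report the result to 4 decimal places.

Apply Bayes' rule: the posterior for each component is proportional to its prior times its likelihood at x.
Component likelihoods at x = 10:
  L_1 = 0.0251688
  L_2 = 0.0145596
  L_3 = 0.000286478
Unnormalised posteriors:
  P(Z=1)·L_1 = 0.15 × 0.0251688 = 0.00377533
  P(Z=2)·L_2 = 0.22 × 0.0145596 = 0.00320312
  P(Z=3)·L_3 = 0.63 × 0.000286478 = 0.000180481
Evidence: 0.00377533 + 0.00320312 + 0.000180481 = 0.00715893
Responsibility of Segment 1: 0.00377533 / 0.00715893 ≈ 0.5274

0.5274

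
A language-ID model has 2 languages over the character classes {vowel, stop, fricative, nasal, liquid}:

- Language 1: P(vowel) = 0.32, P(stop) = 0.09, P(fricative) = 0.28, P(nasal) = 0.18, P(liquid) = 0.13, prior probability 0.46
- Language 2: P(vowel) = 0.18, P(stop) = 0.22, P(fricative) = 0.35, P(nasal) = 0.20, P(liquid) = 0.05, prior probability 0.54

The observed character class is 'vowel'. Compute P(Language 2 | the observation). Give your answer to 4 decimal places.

0.3977

Apply Bayes' rule: the posterior for each component is proportional to its prior times its likelihood at x.
Evaluate each component's likelihood at the observed value:
  p_1 = 0.32
  p_2 = 0.18
Multiply by the mixture weights:
  w_1·p_1 = 0.46 × 0.32 = 0.1472
  w_2·p_2 = 0.54 × 0.18 = 0.0972
Sum: 0.1472 + 0.0972 = 0.2444
Responsibility of Language 2: 0.0972 / 0.2444 ≈ 0.3977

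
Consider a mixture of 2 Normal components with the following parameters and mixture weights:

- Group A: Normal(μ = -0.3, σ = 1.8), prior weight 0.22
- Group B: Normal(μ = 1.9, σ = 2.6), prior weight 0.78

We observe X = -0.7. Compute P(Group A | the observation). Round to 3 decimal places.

Posterior ∝ prior × likelihood, so P(k | x) ∝ π_k f_k(x); normalise over all components.
Component likelihoods at x = -0.7:
  f_A = 0.216229
  f_B = 0.0930657
Prior × likelihood for each component:
  π_A·f_A = 0.22 × 0.216229 = 0.0475704
  π_B·f_B = 0.78 × 0.0930657 = 0.0725912
Normaliser: 0.0475704 + 0.0725912 = 0.120162
So the posterior for Group A is 0.0475704 / 0.120162 ≈ 0.396.

0.396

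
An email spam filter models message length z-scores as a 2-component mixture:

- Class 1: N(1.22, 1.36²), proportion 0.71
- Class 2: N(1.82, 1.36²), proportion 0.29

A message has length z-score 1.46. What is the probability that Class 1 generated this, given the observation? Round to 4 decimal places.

By Bayes' theorem, P(k | x) = π_k f_k(x) / Σ_j π_j f_j(x).
Component likelihoods at x = 1.46:
  p_1 = 0.288808
  p_2 = 0.283241
Weight by the priors:
  π_1·p_1 = 0.71 × 0.288808 = 0.205053
  π_2·p_2 = 0.29 × 0.283241 = 0.0821398
Sum: 0.205053 + 0.0821398 = 0.287193
P(Class 1 | data) ≈ 0.7140

0.7140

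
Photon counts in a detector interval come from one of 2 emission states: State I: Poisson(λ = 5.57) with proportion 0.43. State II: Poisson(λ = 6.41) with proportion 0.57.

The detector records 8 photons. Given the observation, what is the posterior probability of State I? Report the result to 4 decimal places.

0.3623

Posterior ∝ prior × likelihood, so P(k | x) ∝ w_k f_k(x); normalise over all components.
Evaluate each component's likelihood at the observed value:
  f_I = 0.087559
  f_II = 0.116283
Prior × likelihood for each component:
  w_I·f_I = 0.43 × 0.087559 = 0.0376504
  w_II·f_II = 0.57 × 0.116283 = 0.0662813
Normaliser: 0.0376504 + 0.0662813 = 0.103932
So the posterior for State I is 0.0376504 / 0.103932 ≈ 0.3623.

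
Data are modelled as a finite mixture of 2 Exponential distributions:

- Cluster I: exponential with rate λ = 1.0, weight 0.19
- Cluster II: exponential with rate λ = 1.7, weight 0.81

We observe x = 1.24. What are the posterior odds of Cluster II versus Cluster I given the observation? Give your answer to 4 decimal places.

3.0424

Posterior odds = (π_i f_i(x)) / (π_j f_j(x)); the normalising sum cancels.
Evaluate each component's likelihood at the observed value:
  L_I = 1.0·e^(−1.0·1.24) = 1.0·e^(−1.2400) = 0.289384
  L_II = 1.7·e^(−1.7·1.24) = 1.7·e^(−2.1080) = 0.206517
0.167279 / 0.054983 ≈ 3.0424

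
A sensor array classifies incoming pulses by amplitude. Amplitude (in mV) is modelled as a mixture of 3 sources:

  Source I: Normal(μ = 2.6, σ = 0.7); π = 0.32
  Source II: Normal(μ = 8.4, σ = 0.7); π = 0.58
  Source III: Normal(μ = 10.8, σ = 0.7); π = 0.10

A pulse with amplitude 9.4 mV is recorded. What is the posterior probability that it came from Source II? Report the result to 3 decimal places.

0.939

Posterior ∝ prior × likelihood, so P(k | x) ∝ π_k f_k(x); normalise over all components.
Component likelihoods at x = 9.4 mV:
  f_I = (1/(0.7·√(2π)))·exp(−(9.4−2.6)²/(2·0.7²)) = 0.569918·exp(-47.18367) = 1.8374e-21
  f_II = (1/(0.7·√(2π)))·exp(−(9.4−8.4)²/(2·0.7²)) = 0.569918·exp(-1.02041) = 0.205426
  f_III = (1/(0.7·√(2π)))·exp(−(9.4−10.8)²/(2·0.7²)) = 0.569918·exp(-2.00000) = 0.07713
Weight by the priors:
  π_I·f_I = 0.32 × 1.8374e-21 = 5.87967e-22
  π_II·f_II = 0.58 × 0.205426 = 0.119147
  π_III·f_III = 0.10 × 0.07713 = 0.007713
Denominator: 5.87967e-22 + 0.119147 + 0.007713 = 0.12686
P(Source II | the observation) ≈ 0.939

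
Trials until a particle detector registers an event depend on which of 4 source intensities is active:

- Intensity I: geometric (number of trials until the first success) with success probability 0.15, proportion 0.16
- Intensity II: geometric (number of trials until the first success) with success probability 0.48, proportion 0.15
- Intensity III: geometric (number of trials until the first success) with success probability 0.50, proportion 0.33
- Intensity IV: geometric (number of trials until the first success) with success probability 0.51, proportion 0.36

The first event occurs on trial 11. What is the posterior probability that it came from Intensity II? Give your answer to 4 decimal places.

0.0203

P(component k | x) = π_k·f_k(x) / marginal(x), where marginal(x) = Σ_j π_j·f_j(x).
Evaluate each component's likelihood at the observed value:
  p_I = 0.0295312
  p_II = 0.000693865
  p_III = 0.000488281
  p_IV = 0.000406941
Weight by the priors:
  π_I·p_I = 0.16 × 0.0295312 = 0.00472499
  π_II·p_II = 0.15 × 0.000693865 = 0.00010408
  π_III·p_III = 0.33 × 0.000488281 = 0.000161133
  π_IV·p_IV = 0.36 × 0.000406941 = 0.000146499
Sum: 0.00472499 + 0.00010408 + 0.000161133 + 0.000146499 = 0.0051367
P(Intensity II | x) ≈ 0.0203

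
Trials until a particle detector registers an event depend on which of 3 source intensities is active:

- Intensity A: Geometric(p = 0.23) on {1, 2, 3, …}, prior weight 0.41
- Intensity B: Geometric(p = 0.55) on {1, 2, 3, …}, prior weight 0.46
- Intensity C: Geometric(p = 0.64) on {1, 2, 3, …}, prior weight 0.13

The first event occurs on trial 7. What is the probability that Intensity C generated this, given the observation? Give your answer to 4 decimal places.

By Bayes' theorem, P(k | x) = π_k f_k(x) / Σ_j π_j f_j(x).
Component likelihoods at x = 7:
  f_A = 0.23·(1−0.23)^6 = 0.23·0.208422 = 0.0479371
  f_B = 0.55·(1−0.55)^6 = 0.55·0.00830377 = 0.00456707
  f_C = 0.64·(1−0.64)^6 = 0.64·0.00217678 = 0.00139314
Prior × likelihood for each component:
  π_A·f_A = 0.41 × 0.0479371 = 0.0196542
  π_B·f_B = 0.46 × 0.00456707 = 0.00210085
  π_C·f_C = 0.13 × 0.00139314 = 0.000181108
Sum: 0.0196542 + 0.00210085 + 0.000181108 = 0.0219362
Responsibility of Intensity C: 0.000181108 / 0.0219362 ≈ 0.0083

0.0083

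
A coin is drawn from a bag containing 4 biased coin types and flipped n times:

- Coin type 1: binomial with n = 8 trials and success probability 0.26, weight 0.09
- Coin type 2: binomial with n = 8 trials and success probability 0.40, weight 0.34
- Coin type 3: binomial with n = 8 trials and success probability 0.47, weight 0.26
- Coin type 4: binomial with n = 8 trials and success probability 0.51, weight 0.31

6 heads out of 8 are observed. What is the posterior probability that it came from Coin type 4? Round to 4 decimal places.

0.5011

Apply Bayes' rule: the posterior for each component is proportional to its prior times its likelihood at x.
Evaluate each component's likelihood at the observed value:
  f_1 = 0.00473654
  f_2 = 0.0412877
  f_3 = 0.0847807
  f_4 = 0.118296
Weight by the priors:
  π_1·f_1 = 0.09 × 0.00473654 = 0.000426289
  π_2·f_2 = 0.34 × 0.0412877 = 0.0140378
  π_3·f_3 = 0.26 × 0.0847807 = 0.022043
  π_4·f_4 = 0.31 × 0.118296 = 0.0366719
Marginal: 0.000426289 + 0.0140378 + 0.022043 + 0.0366719 = 0.0731789
P(Coin type 4 | x) ≈ 0.5011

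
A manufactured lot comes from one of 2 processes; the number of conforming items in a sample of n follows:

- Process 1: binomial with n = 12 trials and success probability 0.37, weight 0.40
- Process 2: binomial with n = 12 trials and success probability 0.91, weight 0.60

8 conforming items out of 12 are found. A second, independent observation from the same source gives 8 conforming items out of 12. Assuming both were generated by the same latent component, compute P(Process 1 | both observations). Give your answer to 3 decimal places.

0.682

By Bayes' theorem, P(k | x) = π_k f_k(x) / Σ_j π_j f_j(x).
Since both observations come from the same component, the likelihood for component k is f_k(x₁)·f_k(x₂).
  p_1 = [C(12,8)·0.37^8·0.63^4 = 495·0.000351248·0.15753 = 0.0273893] × [0.0273893] = 0.000750175
  p_2 = [C(12,8)·0.91^8·0.09^4 = 495·0.470253·6.561e-05 = 0.0152724] × [0.0152724] = 0.000233245
Multiply by the mixture weights:
  π_1·p_1 = 0.40 × 0.000750175 = 0.00030007
  π_2·p_2 = 0.60 × 0.000233245 = 0.000139947
Marginal: 0.00030007 + 0.000139947 = 0.000440017
So the posterior for Process 1 is 0.00030007 / 0.000440017 ≈ 0.682.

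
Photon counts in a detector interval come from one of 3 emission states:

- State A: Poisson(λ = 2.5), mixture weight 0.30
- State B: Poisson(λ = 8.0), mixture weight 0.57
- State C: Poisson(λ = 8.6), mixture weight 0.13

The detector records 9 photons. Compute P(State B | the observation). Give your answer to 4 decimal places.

0.8041

The responsibility of component k is π_k f_k(x) divided by Σ_j π_j f_j(x).
Component likelihoods at x = 9 photons:
  f_A = e^(−2.5)·2.5^9/9! = 0.000862901
  f_B = e^(−8.0)·8.0^9/9! = 0.124077
  f_C = e^(−8.6)·8.6^9/9! = 0.130554
Multiply by the mixture weights:
  π_A·f_A = 0.30 × 0.000862901 = 0.00025887
  π_B·f_B = 0.57 × 0.124077 = 0.0707238
  π_C·f_C = 0.13 × 0.130554 = 0.016972
Denominator: 0.00025887 + 0.0707238 + 0.016972 = 0.0879547
P(State B | data) ≈ 0.8041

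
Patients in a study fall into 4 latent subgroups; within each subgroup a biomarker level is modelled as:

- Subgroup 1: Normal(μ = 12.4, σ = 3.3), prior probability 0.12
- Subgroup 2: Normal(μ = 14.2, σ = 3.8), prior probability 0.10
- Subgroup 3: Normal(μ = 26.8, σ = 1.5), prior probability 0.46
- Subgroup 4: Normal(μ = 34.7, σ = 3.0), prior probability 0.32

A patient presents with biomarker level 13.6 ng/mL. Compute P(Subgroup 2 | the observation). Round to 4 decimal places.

0.4330

Posterior ∝ prior × likelihood, so P(k | x) ∝ π_k f_k(x); normalise over all components.
Normal densities:
  L_1 = 0.113157
  L_2 = 0.103684
  L_3 = 4.06384e-18
  L_4 = 2.40989e-12
Multiply by the mixture weights:
  π_1·L_1 = 0.12 × 0.113157 = 0.0135789
  π_2·L_2 = 0.10 × 0.103684 = 0.0103684
  π_3·L_3 = 0.46 × 4.06384e-18 = 1.86937e-18
  π_4·L_4 = 0.32 × 2.40989e-12 = 7.71165e-13
Denominator: 0.0135789 + 0.0103684 + 1.86937e-18 + 7.71165e-13 = 0.0239473
P(Subgroup 2 | data) ≈ 0.4330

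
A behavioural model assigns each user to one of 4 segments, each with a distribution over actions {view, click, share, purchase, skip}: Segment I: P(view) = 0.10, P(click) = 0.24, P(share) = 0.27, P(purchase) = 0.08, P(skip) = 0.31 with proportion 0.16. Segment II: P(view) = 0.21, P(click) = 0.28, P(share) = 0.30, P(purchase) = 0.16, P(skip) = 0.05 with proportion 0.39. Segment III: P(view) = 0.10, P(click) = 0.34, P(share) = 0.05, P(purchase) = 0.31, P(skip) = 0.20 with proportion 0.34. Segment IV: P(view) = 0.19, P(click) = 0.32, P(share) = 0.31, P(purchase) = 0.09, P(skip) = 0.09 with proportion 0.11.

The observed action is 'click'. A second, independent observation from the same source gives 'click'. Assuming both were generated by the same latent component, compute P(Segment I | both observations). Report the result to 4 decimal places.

Posterior ∝ prior × likelihood, so P(k | x) ∝ π_k f_k(x); normalise over all components.
Since both observations come from the same component, the likelihood for component k is f_k(x₁)·f_k(x₂).
  p_I = [P(click | comp) = 0.24] × [0.24] = 0.0576
  p_II = [P(click | comp) = 0.28] × [0.28] = 0.0784
  p_III = [P(click | comp) = 0.34] × [0.34] = 0.1156
  p_IV = [P(click | comp) = 0.32] × [0.32] = 0.1024
Multiply by the mixture weights:
  π_I·p_I = 0.16 × 0.0576 = 0.009216
  π_II·p_II = 0.39 × 0.0784 = 0.030576
  π_III·p_III = 0.34 × 0.1156 = 0.039304
  π_IV·p_IV = 0.11 × 0.1024 = 0.011264
Evidence: 0.009216 + 0.030576 + 0.039304 + 0.011264 = 0.09036
P(Segment I | x) ≈ 0.1020

0.1020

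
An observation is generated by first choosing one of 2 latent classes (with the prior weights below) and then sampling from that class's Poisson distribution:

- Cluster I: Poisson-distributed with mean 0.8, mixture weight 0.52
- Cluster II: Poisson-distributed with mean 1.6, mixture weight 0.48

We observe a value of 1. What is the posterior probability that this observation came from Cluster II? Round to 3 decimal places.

0.453

P(component k | x) = π_k·f_k(x) / marginal(x), where marginal(x) = Σ_j π_j·f_j(x).
Component likelihoods at x = 1:
  f_I = 0.359463
  f_II = 0.323034
Prior × likelihood for each component:
  π_I·f_I = 0.52 × 0.359463 = 0.186921
  π_II·f_II = 0.48 × 0.323034 = 0.155057
Denominator: 0.186921 + 0.155057 = 0.341977
P(Cluster II | the observation) ≈ 0.453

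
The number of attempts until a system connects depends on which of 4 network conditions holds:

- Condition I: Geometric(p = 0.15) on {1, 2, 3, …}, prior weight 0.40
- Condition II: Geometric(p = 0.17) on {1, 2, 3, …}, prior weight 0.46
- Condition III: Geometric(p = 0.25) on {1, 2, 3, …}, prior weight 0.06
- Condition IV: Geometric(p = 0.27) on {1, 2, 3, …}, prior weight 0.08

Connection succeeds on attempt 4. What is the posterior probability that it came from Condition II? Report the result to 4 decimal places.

By Bayes' theorem, P(k | x) = P(Z=k) f_k(x) / Σ_j P(Z=j) f_j(x).
Evaluate each component's likelihood at the observed value:
  f_I = 0.0921187
  f_II = 0.0972038
  f_III = 0.105469
  f_IV = 0.105035
Unnormalised posteriors:
  P(Z=I)·f_I = 0.40 × 0.0921187 = 0.0368475
  P(Z=II)·f_II = 0.46 × 0.0972038 = 0.0447137
  P(Z=III)·f_III = 0.06 × 0.105469 = 0.00632812
  P(Z=IV)·f_IV = 0.08 × 0.105035 = 0.00840277
Sum: 0.0368475 + 0.0447137 + 0.00632812 + 0.00840277 = 0.0962921
P(Condition II | the observation) = 0.0447137 / 0.0962921 ≈ 0.4644

0.4644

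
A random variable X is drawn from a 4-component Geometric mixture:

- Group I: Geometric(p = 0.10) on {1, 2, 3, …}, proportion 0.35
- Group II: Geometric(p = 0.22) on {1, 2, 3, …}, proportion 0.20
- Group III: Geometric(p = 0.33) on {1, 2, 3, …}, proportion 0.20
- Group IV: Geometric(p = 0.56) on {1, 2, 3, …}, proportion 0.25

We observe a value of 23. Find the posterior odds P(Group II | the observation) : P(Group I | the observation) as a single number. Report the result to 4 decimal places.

Since P(k|x) ∝ π_k f_k(x), the posterior odds are π_i f_i(x) / (π_j f_j(x)).
Evaluate each component's likelihood at the observed value:
  L_I = 0.10·(1−0.10)^22 = 0.10·0.0984771 = 0.00984771
  L_II = 0.22·(1−0.22)^22 = 0.22·0.00422748 = 0.000930045
  L_III = 0.33·(1−0.33)^22 = 0.33·0.000149158 = 4.9222e-05
  L_IV = 0.56·(1−0.56)^22 = 0.56·1.43205e-08 = 8.01949e-09
Odds = (0.20/0.35) × (0.000930045/0.00984771) = 0.571429 × 0.0944428 ≈ 0.0540

0.0540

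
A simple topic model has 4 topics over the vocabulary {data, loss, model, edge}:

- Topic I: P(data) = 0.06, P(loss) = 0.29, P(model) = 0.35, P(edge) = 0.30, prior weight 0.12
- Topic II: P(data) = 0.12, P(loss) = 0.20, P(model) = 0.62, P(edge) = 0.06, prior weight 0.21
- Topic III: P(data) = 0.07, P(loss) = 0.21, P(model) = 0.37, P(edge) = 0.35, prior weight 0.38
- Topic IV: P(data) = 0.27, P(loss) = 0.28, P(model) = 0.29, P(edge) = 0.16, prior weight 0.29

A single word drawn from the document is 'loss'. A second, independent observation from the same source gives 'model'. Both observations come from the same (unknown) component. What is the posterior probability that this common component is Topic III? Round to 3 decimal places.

0.323

Apply Bayes' rule: the posterior for each component is proportional to its prior times its likelihood at x.
Since both observations come from the same component, the likelihood for component k is f_k(x₁)·f_k(x₂).
  f_I = [P(loss | comp) = 0.29] × [0.35] = 0.1015
  f_II = [P(loss | comp) = 0.20] × [0.62] = 0.124
  f_III = [P(loss | comp) = 0.21] × [0.37] = 0.0777
  f_IV = [P(loss | comp) = 0.28] × [0.29] = 0.0812
Weight by the priors:
  π_I·f_I = 0.12 × 0.1015 = 0.01218
  π_II·f_II = 0.21 × 0.124 = 0.02604
  π_III·f_III = 0.38 × 0.0777 = 0.029526
  π_IV·f_IV = 0.29 × 0.0812 = 0.023548
Denominator: 0.01218 + 0.02604 + 0.029526 + 0.023548 = 0.091294
P(Topic III | data) ≈ 0.323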